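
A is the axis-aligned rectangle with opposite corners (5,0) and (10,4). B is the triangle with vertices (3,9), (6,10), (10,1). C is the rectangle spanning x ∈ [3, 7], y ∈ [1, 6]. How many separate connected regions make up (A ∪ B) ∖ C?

1

(A ∪ B) ∖ C is a single connected region.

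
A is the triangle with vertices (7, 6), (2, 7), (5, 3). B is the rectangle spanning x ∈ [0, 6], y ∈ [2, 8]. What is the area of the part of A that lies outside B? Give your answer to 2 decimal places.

|A| = 8.5, |A∩B| = 7.65.
|A ∖ B| = |A| − |A∩B| = 8.5 − 7.65 = 0.85.

0.85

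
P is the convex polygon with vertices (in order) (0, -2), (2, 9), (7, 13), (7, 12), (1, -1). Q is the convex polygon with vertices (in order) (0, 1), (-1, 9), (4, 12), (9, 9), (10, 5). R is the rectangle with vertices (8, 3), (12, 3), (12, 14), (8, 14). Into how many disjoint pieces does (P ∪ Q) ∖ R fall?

1

(P ∪ Q) ∖ R is a single connected region.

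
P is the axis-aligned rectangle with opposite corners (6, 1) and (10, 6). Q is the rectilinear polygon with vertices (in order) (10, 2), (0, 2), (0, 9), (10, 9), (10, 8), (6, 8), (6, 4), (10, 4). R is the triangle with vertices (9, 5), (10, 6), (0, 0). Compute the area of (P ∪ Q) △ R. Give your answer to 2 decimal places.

64.53

|P ∪ Q| = 66.
|(P ∪ Q) ∩ R| = 1.7333.
|(P ∪ Q) △ R| = 66 + 2 − 3.4667 = 64.53.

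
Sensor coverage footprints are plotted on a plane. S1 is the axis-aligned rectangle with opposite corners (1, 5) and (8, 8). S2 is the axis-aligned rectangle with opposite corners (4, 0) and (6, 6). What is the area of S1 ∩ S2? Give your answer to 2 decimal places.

2.00

|S1∩S2|: x∈[4,6], y∈[5,6] → 2·1 = 2.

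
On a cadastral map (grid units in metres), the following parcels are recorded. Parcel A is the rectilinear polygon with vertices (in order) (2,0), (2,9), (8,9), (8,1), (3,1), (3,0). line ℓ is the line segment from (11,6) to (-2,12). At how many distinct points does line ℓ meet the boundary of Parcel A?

The segment meets the boundary at (4.5,9), (8,7.385).

2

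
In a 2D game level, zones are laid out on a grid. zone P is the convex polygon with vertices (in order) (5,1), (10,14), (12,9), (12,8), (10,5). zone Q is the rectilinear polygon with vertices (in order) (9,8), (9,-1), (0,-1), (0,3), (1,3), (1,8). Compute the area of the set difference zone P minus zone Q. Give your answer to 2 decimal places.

|zone P| = 32.5, |zone P∩zone Q| = 12.1769.
|zone P ∖ zone Q| = |zone P| − |zone P∩zone Q| = 32.5 − 12.1769 = 20.32.

20.32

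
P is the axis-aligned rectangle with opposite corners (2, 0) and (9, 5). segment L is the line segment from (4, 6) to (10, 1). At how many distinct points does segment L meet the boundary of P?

2

The segment meets the boundary at (5.2,5), (9,1.833).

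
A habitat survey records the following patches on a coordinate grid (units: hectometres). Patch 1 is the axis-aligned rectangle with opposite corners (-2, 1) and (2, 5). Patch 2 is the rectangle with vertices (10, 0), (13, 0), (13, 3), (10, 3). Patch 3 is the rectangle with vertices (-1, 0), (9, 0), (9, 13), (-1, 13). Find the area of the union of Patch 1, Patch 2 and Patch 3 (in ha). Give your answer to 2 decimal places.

By inclusion–exclusion:
Individual areas: |Patch 1| = 16, |Patch 2| = 9, |Patch 3| = 130.
|Patch 1∩Patch 2| = 0 (no overlap).
|Patch 1∩Patch 3|: x∈[-1,2], y∈[1,5] → 3·4 = 12.
|Patch 2∩Patch 3| = 0 (no overlap).
|Patch 1∩Patch 2∩Patch 3| = 0.
|Patch 1 ∪ Patch 2 ∪ Patch 3| = 155 − 12 + 0 = 143.00.

143.00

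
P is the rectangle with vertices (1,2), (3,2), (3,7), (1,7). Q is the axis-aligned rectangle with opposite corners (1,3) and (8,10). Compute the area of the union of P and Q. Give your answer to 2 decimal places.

51.00

By inclusion–exclusion:
Individual areas: |P| = 10, |Q| = 49.
|P∩Q|: x∈[1,3], y∈[3,7] → 2·4 = 8.
|P ∪ Q| = 59 − 8 = 51.00.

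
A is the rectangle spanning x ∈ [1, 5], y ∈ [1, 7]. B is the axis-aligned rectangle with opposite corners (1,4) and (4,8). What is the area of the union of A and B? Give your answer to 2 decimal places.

27.00

By inclusion–exclusion:
Individual areas: |A| = 24, |B| = 12.
|A∩B|: x∈[1,4], y∈[4,7] → 3·3 = 9.
|A ∪ B| = 36 − 9 = 27.00.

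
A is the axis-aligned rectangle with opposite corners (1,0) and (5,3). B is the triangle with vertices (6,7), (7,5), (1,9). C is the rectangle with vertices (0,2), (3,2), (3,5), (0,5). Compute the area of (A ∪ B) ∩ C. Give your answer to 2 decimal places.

The region (A ∪ B) ∩ C is the polygon with vertices (1,3), (3,3), (3,2), (1,2).
By the shoelace formula its area is 2.00.

2.00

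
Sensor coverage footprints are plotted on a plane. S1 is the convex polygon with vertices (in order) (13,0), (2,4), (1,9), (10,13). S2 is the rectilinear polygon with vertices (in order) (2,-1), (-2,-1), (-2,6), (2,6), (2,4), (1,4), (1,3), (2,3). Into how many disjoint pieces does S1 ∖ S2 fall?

1

S1 ∖ S2 is a single connected region.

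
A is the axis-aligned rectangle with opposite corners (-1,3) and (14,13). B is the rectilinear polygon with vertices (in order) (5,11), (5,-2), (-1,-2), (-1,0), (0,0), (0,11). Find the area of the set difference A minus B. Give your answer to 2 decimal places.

110.00

|A| = 150, |A∩B| = 40.
|A ∖ B| = |A| − |A∩B| = 150 − 40 = 110.00.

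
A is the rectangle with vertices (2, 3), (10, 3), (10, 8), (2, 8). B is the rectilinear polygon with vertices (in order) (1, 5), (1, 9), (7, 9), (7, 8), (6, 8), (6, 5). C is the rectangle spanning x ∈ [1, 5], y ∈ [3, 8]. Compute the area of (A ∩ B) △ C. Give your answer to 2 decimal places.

14.00

|A ∩ B| = 12.
|(A ∩ B) ∩ C| = 9.
|(A ∩ B) △ C| = 12 + 20 − 18 = 14.00.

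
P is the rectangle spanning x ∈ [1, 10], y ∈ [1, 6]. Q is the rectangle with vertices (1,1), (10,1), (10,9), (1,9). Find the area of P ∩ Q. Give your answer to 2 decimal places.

45.00

|P∩Q|: x∈[1,10], y∈[1,6] → 9·5 = 45.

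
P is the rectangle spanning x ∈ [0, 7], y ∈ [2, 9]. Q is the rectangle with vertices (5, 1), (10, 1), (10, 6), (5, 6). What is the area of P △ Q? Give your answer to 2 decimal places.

|P∩Q|: x∈[5,7], y∈[2,6] → 2·4 = 8.
|P △ Q| = |P| + |Q| − 2·|P∩Q| = 49 + 25 − 16 = 58.00.

58.00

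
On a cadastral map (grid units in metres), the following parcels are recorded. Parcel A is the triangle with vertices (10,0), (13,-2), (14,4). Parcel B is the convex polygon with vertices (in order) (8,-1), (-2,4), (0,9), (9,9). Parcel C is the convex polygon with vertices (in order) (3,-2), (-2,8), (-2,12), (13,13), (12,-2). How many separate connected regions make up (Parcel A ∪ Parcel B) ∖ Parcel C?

(Parcel A ∪ Parcel B) ∖ Parcel C splits into 2 disjoint pieces (area 6.1094, area 3.5556).

2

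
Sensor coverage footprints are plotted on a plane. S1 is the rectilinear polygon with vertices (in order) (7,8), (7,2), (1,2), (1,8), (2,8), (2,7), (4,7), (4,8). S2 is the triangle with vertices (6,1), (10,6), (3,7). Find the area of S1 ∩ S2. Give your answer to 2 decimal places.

The intersection is the polygon with vertices (7,2.25), (6.8,2), (5.5,2), (3,7), (7,6.429).
By the shoelace formula its area is 12.58.

12.58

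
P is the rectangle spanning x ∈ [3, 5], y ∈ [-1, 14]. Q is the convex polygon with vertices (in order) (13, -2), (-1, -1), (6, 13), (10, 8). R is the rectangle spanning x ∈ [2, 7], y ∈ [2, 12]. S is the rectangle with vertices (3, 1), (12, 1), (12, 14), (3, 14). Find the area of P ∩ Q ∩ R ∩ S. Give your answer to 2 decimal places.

The intersection is the polygon with vertices (5,11), (5,2), (3,2), (3,7).
By the shoelace formula its area is 14.00.

14.00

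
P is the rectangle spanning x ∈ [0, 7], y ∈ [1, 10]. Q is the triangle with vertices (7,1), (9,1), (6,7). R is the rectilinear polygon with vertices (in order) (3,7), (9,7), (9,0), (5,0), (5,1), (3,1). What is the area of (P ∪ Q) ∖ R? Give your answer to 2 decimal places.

|P ∪ Q| = 67.
|(P ∪ Q) ∩ R| = 28.
|(P ∪ Q) ∖ R| = 67 − 28 = 39.00.

39.00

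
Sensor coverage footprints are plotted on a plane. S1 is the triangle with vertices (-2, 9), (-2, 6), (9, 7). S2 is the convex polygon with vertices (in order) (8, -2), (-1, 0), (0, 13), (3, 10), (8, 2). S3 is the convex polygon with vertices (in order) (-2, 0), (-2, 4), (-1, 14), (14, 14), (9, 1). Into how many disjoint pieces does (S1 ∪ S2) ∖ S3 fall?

(S1 ∪ S2) ∖ S3 splits into 2 disjoint pieces (area 1.0258, area 13.4997).

2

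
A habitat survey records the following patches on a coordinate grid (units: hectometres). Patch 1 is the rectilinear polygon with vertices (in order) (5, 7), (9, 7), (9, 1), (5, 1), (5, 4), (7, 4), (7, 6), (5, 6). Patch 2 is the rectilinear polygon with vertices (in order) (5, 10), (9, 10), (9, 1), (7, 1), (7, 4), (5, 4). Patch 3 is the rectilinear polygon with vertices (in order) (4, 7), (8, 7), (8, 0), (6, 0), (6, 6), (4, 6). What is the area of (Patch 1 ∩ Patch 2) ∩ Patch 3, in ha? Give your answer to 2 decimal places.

8.00

|Patch 1 ∩ Patch 2| = 14.
|(Patch 1 ∩ Patch 2) ∩ Patch 3| = 8.00.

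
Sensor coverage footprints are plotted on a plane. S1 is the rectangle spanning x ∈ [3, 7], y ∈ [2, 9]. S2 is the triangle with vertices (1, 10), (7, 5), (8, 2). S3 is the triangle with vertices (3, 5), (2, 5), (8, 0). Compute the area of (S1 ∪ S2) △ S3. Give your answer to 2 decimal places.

28.68

|S1 ∪ S2| = 29.5476.
|(S1 ∪ S2) ∩ S3| = 1.6833.
|(S1 ∪ S2) △ S3| = 29.5476 + 2.5 − 3.3667 = 28.68.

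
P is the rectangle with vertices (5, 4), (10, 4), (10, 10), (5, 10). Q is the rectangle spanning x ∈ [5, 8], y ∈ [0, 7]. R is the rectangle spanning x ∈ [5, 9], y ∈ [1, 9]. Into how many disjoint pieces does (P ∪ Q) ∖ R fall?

(P ∪ Q) ∖ R splits into 2 disjoint pieces (area 10, area 3).

2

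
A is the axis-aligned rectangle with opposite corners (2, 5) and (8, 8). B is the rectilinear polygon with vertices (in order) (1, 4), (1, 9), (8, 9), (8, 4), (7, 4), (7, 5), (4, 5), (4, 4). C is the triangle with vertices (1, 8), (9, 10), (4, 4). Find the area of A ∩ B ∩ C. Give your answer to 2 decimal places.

11.21

The intersection is the polygon with vertices (4,5), (3.25,5), (2,6.667), (2,8), (7.333,8), (4.833,5).
By the shoelace formula its area is 11.21.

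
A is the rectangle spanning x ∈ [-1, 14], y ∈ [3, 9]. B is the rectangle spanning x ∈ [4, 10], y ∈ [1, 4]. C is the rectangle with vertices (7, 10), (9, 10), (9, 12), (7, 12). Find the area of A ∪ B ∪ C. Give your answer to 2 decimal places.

By inclusion–exclusion:
Individual areas: |A| = 90, |B| = 18, |C| = 4.
|A∩B|: x∈[4,10], y∈[3,4] → 6·1 = 6.
|A∩C| = 0 (no overlap).
|B∩C| = 0 (no overlap).
|A∩B∩C| = 0.
|A ∪ B ∪ C| = 112 − 6 + 0 = 106.00.

106.00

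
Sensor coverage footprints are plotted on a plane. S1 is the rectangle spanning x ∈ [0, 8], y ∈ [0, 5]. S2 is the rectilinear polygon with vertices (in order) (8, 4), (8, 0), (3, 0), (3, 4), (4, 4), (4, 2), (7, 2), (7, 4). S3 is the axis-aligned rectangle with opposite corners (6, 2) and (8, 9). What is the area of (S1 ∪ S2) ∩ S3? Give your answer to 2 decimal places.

The region (S1 ∪ S2) ∩ S3 is the polygon with vertices (8,5), (8,4), (8,2), (6,2), (6,5).
By the shoelace formula its area is 6.00.

6.00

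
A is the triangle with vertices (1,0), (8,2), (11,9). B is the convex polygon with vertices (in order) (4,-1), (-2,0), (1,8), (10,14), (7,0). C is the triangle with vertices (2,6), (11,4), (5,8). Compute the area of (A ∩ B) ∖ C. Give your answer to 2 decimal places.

13.27

|A ∩ B| = 14.5925.
|(A ∩ B) ∩ C| = 1.3266.
|(A ∩ B) ∖ C| = 14.5925 − 1.3266 = 13.27.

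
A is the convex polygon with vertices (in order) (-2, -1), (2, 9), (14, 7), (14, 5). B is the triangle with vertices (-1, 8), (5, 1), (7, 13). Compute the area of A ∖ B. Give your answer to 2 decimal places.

|A| = 80, |A∩B| = 25.1608.
|A ∖ B| = |A| − |A∩B| = 80 − 25.1608 = 54.84.

54.84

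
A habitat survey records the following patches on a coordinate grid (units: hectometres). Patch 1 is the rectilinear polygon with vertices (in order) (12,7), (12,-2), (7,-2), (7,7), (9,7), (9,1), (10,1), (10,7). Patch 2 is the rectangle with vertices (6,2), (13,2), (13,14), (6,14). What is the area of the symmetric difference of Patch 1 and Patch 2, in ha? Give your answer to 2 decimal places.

83.00

|Patch 1| = 39, |Patch 2| = 84, |Patch 1∩Patch 2| = 20.
|Patch 1 △ Patch 2| = |Patch 1| + |Patch 2| − 2·|Patch 1∩Patch 2| = 39 + 84 − 40 = 83.00.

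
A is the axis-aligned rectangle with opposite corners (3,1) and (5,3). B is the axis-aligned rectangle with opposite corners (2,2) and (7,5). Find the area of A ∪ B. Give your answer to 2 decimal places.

17.00

By inclusion–exclusion:
Individual areas: |A| = 4, |B| = 15.
|A∩B|: x∈[3,5], y∈[2,3] → 2·1 = 2.
|A ∪ B| = 19 − 2 = 17.00.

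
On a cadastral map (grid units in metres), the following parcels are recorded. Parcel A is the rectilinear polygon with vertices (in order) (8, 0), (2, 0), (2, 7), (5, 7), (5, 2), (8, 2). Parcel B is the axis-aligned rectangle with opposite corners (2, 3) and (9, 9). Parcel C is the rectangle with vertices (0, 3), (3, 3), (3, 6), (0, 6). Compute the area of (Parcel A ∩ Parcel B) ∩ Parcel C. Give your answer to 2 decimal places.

The region (Parcel A ∩ Parcel B) ∩ Parcel C is the polygon with vertices (2,3), (2,6), (3,6), (3,3).
By the shoelace formula its area is 3.00.

3.00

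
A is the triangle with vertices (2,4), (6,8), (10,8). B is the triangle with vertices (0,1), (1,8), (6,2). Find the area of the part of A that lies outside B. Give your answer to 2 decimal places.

7.48

|A| = 8, |A∩B| = 0.5241.
|A ∖ B| = |A| − |A∩B| = 8 − 0.5241 = 7.48.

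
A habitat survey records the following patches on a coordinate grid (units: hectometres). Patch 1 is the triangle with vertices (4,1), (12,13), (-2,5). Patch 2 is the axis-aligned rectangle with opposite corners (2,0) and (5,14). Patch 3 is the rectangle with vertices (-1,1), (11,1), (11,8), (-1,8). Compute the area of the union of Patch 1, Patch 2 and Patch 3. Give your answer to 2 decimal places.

118.29

By inclusion–exclusion:
Individual areas: |Patch 1| = 52, |Patch 2| = 42, |Patch 3| = 84.
|Patch 1∩Patch 2| = 19.3452.
|Patch 1∩Patch 3| = 37.8393.
|Patch 2∩Patch 3|: x∈[2,5], y∈[1,8] → 3·7 = 21.
|Patch 1∩Patch 2∩Patch 3| = 18.4702.
|Patch 1 ∪ Patch 2 ∪ Patch 3| = 178 − 78.1845 + 18.4702 = 118.29.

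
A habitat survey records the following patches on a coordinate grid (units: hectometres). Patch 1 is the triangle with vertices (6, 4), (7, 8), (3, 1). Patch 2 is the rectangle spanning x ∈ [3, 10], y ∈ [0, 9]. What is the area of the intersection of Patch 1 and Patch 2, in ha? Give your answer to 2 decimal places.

The intersection is the polygon with vertices (7,8), (6,4), (3,1).
By the shoelace formula its area is 4.50.

4.50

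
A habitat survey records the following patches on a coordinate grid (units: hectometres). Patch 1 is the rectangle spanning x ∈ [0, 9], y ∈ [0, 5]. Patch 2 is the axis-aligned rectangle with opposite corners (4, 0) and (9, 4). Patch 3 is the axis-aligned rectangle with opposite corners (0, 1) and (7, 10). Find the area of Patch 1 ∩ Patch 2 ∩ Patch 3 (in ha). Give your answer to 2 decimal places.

The intersection is the polygon with vertices (4,4), (7,4), (7,1), (4,1).
By the shoelace formula its area is 9.00.

9.00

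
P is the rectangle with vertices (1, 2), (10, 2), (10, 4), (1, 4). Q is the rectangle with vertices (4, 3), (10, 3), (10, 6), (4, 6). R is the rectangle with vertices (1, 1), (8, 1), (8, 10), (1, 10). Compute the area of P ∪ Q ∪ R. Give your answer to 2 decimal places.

By inclusion–exclusion:
Individual areas: |P| = 18, |Q| = 18, |R| = 63.
|P∩Q|: x∈[4,10], y∈[3,4] → 6·1 = 6.
|P∩R|: x∈[1,8], y∈[2,4] → 7·2 = 14.
|Q∩R|: x∈[4,8], y∈[3,6] → 4·3 = 12.
|P∩Q∩R| = 4.
|P ∪ Q ∪ R| = 99 − 32 + 4 = 71.00.

71.00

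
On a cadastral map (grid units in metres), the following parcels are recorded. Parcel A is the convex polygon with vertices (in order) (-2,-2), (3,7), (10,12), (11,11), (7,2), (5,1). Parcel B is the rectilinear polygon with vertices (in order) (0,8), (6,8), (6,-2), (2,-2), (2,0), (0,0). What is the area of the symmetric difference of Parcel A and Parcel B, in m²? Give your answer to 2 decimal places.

|Parcel A| = 65, |Parcel B| = 56, |Parcel A∩Parcel B| = 33.8786.
|Parcel A △ Parcel B| = |Parcel A| + |Parcel B| − 2·|Parcel A∩Parcel B| = 65 + 56 − 67.7571 = 53.24.

53.24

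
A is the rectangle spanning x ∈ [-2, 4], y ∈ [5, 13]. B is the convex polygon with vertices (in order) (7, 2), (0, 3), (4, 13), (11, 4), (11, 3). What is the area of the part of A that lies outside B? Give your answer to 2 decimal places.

|A| = 48, |A∩B| = 12.8.
|A ∖ B| = |A| − |A∩B| = 48 − 12.8 = 35.20.

35.20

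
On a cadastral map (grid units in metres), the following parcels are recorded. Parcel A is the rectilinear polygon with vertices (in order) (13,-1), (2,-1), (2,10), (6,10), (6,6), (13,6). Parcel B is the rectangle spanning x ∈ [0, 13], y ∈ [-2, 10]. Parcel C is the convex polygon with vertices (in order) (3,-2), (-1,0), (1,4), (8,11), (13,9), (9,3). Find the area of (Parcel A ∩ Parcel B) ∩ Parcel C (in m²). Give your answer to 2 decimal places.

The region (Parcel A ∩ Parcel B) ∩ Parcel C is the polygon with vertices (2,5), (6,9), (6,6), (11,6), (9,3), (4.2,-1), (2,-1).
By the shoelace formula its area is 46.40.

46.40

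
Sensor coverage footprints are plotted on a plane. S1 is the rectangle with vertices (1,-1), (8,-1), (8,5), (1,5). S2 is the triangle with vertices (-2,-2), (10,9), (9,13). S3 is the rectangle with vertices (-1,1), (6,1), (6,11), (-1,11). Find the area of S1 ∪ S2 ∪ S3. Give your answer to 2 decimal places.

108.77

By inclusion–exclusion:
Individual areas: |S1| = 42, |S2| = 29.5, |S3| = 70.
|S1∩S2| = 6.7492.
|S1∩S3|: x∈[1,6], y∈[1,5] → 5·4 = 20.
|S2∩S3| = 12.6939.
|S1∩S2∩S3| = 6.7152.
|S1 ∪ S2 ∪ S3| = 141.5 − 39.4432 + 6.7152 = 108.77.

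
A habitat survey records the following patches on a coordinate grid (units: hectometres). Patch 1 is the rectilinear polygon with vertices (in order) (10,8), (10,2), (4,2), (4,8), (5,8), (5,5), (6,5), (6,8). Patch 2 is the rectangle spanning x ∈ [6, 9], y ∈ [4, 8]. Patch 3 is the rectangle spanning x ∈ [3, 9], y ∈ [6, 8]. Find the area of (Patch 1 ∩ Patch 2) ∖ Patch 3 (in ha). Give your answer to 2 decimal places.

|Patch 1 ∩ Patch 2| = 12.
|(Patch 1 ∩ Patch 2) ∩ Patch 3| = 6.
|(Patch 1 ∩ Patch 2) ∖ Patch 3| = 12 − 6 = 6.00.

6.00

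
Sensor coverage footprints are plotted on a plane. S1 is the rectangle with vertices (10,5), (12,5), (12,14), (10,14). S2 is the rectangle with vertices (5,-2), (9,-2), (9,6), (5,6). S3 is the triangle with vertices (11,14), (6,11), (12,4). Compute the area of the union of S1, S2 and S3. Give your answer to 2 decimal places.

By inclusion–exclusion:
Individual areas: |S1| = 18, |S2| = 32, |S3| = 26.5.
|S1∩S2| = 0 (no overlap).
|S1∩S3| = 11.9881.
|S2∩S3| = 0.
|S1∩S2∩S3| = 0.
|S1 ∪ S2 ∪ S3| = 76.5 − 11.9881 + 0 = 64.51.

64.51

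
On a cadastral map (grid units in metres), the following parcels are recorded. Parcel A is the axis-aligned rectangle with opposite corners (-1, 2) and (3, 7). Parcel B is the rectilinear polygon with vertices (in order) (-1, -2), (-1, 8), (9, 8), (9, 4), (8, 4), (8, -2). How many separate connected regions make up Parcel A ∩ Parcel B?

Parcel A ∩ Parcel B is a single connected region.

1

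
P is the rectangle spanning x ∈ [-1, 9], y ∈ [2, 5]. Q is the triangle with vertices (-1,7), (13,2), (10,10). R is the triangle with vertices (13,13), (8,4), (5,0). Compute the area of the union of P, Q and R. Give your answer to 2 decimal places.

75.86

By inclusion–exclusion:
Individual areas: |P| = 30, |Q| = 48.5, |R| = 3.5.
|P∩Q| = 3.4571.
|P∩R| = 1.3162.
|Q∩R| = 1.9209.
|P∩Q∩R| = 0.5587.
|P ∪ Q ∪ R| = 82 − 6.6943 + 0.5587 = 75.86.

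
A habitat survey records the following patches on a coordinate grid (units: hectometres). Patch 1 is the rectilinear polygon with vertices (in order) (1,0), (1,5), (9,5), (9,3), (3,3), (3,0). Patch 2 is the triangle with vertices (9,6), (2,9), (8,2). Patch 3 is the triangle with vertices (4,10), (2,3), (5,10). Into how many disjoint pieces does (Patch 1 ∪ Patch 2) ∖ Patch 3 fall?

2

(Patch 1 ∪ Patch 2) ∖ Patch 3 splits into 2 disjoint pieces (area 31.4113, area 0.7247).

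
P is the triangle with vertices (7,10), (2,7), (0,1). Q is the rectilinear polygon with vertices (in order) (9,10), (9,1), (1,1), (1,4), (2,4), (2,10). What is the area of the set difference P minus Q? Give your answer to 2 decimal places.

2.36

|P| = 12, |P∩Q| = 9.6429.
|P ∖ Q| = |P| − |P∩Q| = 12 − 9.6429 = 2.36.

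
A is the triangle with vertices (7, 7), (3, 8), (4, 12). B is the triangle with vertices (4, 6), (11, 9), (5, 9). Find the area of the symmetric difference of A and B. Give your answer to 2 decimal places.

|A| = 8.5, |B| = 9, |A∩B| = 2.6055.
|A △ B| = |A| + |B| − 2·|A∩B| = 8.5 + 9 − 5.211 = 12.29.

12.29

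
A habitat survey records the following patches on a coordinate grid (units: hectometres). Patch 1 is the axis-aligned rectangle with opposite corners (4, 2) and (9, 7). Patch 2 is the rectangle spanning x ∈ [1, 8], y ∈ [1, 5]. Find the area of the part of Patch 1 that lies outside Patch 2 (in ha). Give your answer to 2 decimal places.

|Patch 1∩Patch 2|: x∈[4,8], y∈[2,5] → 4·3 = 12.
|Patch 1| = 25.
|Patch 1 ∖ Patch 2| = |Patch 1| − |Patch 1∩Patch 2| = 25 − 12 = 13.00.

13.00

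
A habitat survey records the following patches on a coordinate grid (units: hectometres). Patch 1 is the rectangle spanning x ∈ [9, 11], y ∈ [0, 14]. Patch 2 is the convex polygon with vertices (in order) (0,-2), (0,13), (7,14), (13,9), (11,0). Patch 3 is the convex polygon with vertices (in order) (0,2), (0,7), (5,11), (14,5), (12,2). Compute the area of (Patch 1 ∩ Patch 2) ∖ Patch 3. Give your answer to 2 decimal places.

|Patch 1 ∩ Patch 2| = 23.
|(Patch 1 ∩ Patch 2) ∩ Patch 3| = 11.3333.
|(Patch 1 ∩ Patch 2) ∖ Patch 3| = 23 − 11.3333 = 11.67.

11.67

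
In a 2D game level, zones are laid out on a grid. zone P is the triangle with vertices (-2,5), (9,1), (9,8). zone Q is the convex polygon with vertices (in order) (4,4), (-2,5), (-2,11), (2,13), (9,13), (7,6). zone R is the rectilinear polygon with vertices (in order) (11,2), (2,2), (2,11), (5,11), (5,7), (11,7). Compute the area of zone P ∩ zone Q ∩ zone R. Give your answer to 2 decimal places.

10.29

The intersection is the polygon with vertices (7,6), (4,4), (2,4.333), (2,6.091), (5.333,7), (7.286,7).
By the shoelace formula its area is 10.29.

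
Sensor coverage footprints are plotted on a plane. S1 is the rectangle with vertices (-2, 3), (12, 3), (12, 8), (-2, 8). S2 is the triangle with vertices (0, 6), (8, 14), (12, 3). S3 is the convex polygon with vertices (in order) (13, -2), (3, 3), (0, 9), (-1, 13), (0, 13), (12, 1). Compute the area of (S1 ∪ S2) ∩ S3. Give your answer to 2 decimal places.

The region (S1 ∪ S2) ∩ S3 is the polygon with vertices (3,3), (0.5,8), (2,8), (3.5,9.5), (10,3).
By the shoelace formula its area is 31.00.

31.00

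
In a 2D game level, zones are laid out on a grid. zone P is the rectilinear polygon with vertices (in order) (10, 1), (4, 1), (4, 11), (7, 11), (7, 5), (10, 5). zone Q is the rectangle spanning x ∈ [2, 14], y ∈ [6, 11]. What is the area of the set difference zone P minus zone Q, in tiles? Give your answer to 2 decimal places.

|zone P| = 42, |zone P∩zone Q| = 15.
|zone P ∖ zone Q| = |zone P| − |zone P∩zone Q| = 42 − 15 = 27.00.

27.00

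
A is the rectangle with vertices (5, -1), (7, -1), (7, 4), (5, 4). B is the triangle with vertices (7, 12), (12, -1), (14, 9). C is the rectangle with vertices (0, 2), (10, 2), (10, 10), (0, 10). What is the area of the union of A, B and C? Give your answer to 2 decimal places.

By inclusion–exclusion:
Individual areas: |A| = 10, |B| = 38, |C| = 80.
|A∩B| = 0.
|A∩C|: x∈[5,7], y∈[2,4] → 2·2 = 4.
|B∩C| = 6.4692.
|A∩B∩C| = 0.
|A ∪ B ∪ C| = 128 − 10.4692 + 0 = 117.53.

117.53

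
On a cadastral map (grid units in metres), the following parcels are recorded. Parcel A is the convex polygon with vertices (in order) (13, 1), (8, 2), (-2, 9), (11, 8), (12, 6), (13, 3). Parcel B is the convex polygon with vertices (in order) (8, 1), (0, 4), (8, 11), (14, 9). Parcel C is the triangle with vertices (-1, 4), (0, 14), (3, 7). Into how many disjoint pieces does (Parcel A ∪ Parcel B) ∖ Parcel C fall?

(Parcel A ∪ Parcel B) ∖ Parcel C splits into 2 disjoint pieces (area 85.0093, area 0.6501).

2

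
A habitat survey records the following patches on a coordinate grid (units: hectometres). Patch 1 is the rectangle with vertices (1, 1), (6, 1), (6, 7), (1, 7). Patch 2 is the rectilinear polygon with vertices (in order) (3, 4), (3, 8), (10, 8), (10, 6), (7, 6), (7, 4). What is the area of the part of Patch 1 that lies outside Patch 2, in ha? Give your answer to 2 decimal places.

21.00

|Patch 1| = 30, |Patch 1∩Patch 2| = 9.
|Patch 1 ∖ Patch 2| = |Patch 1| − |Patch 1∩Patch 2| = 30 − 9 = 21.00.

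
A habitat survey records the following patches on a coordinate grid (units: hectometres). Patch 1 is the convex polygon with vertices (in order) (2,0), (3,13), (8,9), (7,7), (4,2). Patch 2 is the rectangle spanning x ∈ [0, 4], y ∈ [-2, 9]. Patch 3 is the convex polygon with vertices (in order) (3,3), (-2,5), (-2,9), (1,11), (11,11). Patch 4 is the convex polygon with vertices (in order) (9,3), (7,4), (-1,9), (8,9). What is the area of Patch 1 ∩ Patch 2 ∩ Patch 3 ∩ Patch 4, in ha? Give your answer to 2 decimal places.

3.75

The intersection is the polygon with vertices (4,5.875), (2.523,6.798), (2.692,9), (4,9).
By the shoelace formula its area is 3.75.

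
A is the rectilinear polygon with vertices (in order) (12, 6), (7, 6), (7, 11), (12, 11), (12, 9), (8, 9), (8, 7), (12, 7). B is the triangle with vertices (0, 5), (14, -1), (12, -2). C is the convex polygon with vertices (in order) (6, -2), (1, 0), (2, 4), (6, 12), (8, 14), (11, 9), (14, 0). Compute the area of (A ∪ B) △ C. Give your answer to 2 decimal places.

104.58

|A ∪ B| = 30.
|(A ∪ B) ∩ C| = 23.2095.
|(A ∪ B) △ C| = 30 + 121 − 46.419 = 104.58.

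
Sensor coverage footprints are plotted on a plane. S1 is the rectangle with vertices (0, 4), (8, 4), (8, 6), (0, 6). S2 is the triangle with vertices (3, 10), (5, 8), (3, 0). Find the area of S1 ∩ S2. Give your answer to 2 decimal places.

2.50

The intersection is the polygon with vertices (4.5,6), (4,4), (3,4), (3,6).
By the shoelace formula its area is 2.50.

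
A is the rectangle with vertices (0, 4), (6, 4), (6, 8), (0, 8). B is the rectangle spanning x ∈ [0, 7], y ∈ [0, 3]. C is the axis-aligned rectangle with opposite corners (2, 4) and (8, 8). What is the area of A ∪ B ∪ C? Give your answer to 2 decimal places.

53.00

By inclusion–exclusion:
Individual areas: |A| = 24, |B| = 21, |C| = 24.
|A∩B| = 0 (no overlap).
|A∩C|: x∈[2,6], y∈[4,8] → 4·4 = 16.
|B∩C| = 0 (no overlap).
|A∩B∩C| = 0.
|A ∪ B ∪ C| = 69 − 16 + 0 = 53.00.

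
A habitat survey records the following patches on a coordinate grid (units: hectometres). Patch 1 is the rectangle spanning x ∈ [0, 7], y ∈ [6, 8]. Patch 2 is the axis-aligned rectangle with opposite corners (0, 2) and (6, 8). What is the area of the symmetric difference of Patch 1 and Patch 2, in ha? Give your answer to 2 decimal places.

26.00

|Patch 1∩Patch 2|: x∈[0,6], y∈[6,8] → 6·2 = 12.
|Patch 1 △ Patch 2| = |Patch 1| + |Patch 2| − 2·|Patch 1∩Patch 2| = 14 + 36 − 24 = 26.00.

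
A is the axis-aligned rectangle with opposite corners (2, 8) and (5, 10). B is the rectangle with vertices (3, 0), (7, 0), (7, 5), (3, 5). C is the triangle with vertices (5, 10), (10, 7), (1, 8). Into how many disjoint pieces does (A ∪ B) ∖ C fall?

2

(A ∪ B) ∖ C splits into 2 disjoint pieces (area 2.25, area 20).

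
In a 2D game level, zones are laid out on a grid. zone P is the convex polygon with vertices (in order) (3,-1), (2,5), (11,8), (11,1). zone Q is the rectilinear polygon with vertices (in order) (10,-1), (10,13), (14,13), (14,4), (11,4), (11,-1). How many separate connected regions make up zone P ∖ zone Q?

zone P ∖ zone Q is a single connected region.

1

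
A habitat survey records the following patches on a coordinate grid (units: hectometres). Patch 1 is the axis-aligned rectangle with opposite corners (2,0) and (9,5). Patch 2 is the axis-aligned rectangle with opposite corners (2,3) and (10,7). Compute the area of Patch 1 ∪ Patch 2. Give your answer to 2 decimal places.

53.00

By inclusion–exclusion:
Individual areas: |Patch 1| = 35, |Patch 2| = 32.
|Patch 1∩Patch 2|: x∈[2,9], y∈[3,5] → 7·2 = 14.
|Patch 1 ∪ Patch 2| = 67 − 14 = 53.00.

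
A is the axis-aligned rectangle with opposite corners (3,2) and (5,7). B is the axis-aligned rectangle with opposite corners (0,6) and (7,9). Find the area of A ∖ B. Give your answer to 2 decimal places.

8.00

|A∩B|: x∈[3,5], y∈[6,7] → 2·1 = 2.
|A| = 10.
|A ∖ B| = |A| − |A∩B| = 10 − 2 = 8.00.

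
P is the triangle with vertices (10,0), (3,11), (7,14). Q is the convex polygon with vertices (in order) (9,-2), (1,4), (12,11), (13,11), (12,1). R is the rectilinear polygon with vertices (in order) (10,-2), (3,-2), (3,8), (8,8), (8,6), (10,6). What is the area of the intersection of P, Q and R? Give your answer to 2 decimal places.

The intersection is the polygon with vertices (7.286,8), (8,8), (8,6), (8.714,6), (10,0), (5.594,6.923).
By the shoelace formula its area is 11.23.

11.23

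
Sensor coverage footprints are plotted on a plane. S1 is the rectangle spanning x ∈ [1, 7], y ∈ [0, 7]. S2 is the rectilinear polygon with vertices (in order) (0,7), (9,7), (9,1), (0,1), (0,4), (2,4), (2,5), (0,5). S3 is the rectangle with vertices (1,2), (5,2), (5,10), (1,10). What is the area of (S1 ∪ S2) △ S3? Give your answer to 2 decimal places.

|S1 ∪ S2| = 59.
|(S1 ∪ S2) ∩ S3| = 20.
|(S1 ∪ S2) △ S3| = 59 + 32 − 40 = 51.00.

51.00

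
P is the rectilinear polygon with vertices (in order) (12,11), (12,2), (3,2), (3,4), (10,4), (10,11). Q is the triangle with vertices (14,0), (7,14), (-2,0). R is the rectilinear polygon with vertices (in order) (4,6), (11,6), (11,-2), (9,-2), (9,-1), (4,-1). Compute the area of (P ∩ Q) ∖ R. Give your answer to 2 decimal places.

6.00

|P ∩ Q| = 22.
|(P ∩ Q) ∩ R| = 16.
|(P ∩ Q) ∖ R| = 22 − 16 = 6.00.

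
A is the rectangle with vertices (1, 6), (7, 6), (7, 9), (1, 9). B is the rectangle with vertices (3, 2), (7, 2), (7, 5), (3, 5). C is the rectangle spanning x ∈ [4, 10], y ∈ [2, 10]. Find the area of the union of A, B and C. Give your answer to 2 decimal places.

By inclusion–exclusion:
Individual areas: |A| = 18, |B| = 12, |C| = 48.
|A∩B| = 0 (no overlap).
|A∩C|: x∈[4,7], y∈[6,9] → 3·3 = 9.
|B∩C|: x∈[4,7], y∈[2,5] → 3·3 = 9.
|A∩B∩C| = 0.
|A ∪ B ∪ C| = 78 − 18 + 0 = 60.00.

60.00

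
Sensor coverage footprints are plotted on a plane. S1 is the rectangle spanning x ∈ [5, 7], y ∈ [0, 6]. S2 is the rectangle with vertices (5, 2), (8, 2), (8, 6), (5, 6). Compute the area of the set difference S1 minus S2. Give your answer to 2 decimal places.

4.00

|S1∩S2|: x∈[5,7], y∈[2,6] → 2·4 = 8.
|S1| = 12.
|S1 ∖ S2| = |S1| − |S1∩S2| = 12 − 8 = 4.00.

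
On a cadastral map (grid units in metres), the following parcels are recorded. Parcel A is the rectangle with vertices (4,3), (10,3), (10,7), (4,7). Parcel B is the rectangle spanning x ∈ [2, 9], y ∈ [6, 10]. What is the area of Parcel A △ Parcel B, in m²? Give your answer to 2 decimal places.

42.00

|Parcel A∩Parcel B|: x∈[4,9], y∈[6,7] → 5·1 = 5.
|Parcel A △ Parcel B| = |Parcel A| + |Parcel B| − 2·|Parcel A∩Parcel B| = 24 + 28 − 10 = 42.00.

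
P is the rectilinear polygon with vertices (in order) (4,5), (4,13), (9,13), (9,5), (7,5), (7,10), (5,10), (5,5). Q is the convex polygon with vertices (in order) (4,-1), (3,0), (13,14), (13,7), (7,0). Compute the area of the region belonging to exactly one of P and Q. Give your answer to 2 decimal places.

73.00

|P| = 30, |Q| = 51, |P∩Q| = 4.
|P △ Q| = |P| + |Q| − 2·|P∩Q| = 30 + 51 − 8 = 73.00.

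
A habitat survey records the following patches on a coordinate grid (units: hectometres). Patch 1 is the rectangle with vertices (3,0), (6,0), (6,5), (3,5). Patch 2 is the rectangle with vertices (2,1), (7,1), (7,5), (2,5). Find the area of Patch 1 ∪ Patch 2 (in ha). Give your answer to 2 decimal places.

23.00

By inclusion–exclusion:
Individual areas: |Patch 1| = 15, |Patch 2| = 20.
|Patch 1∩Patch 2|: x∈[3,6], y∈[1,5] → 3·4 = 12.
|Patch 1 ∪ Patch 2| = 35 − 12 = 23.00.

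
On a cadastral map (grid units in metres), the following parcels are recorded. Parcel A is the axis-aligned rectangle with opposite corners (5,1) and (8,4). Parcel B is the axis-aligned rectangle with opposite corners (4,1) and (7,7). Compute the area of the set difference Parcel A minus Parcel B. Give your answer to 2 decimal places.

|Parcel A∩Parcel B|: x∈[5,7], y∈[1,4] → 2·3 = 6.
|Parcel A| = 9.
|Parcel A ∖ Parcel B| = |Parcel A| − |Parcel A∩Parcel B| = 9 − 6 = 3.00.

3.00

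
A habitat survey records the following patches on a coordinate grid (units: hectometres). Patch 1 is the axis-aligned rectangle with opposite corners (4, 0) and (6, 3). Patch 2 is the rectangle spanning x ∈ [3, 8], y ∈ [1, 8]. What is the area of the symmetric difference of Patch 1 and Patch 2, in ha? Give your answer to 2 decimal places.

|Patch 1∩Patch 2|: x∈[4,6], y∈[1,3] → 2·2 = 4.
|Patch 1 △ Patch 2| = |Patch 1| + |Patch 2| − 2·|Patch 1∩Patch 2| = 6 + 35 − 8 = 33.00.

33.00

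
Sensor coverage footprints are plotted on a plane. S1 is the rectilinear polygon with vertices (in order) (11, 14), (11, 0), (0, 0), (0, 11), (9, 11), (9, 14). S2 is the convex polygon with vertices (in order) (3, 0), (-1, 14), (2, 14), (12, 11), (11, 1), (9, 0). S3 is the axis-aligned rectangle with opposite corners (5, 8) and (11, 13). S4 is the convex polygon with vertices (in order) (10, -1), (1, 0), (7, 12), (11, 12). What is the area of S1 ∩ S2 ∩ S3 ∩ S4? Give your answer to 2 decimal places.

16.35

The intersection is the polygon with vertices (9,11.9), (10.947,11.316), (10.692,8), (5,8), (6.5,11), (9,11).
By the shoelace formula its area is 16.35.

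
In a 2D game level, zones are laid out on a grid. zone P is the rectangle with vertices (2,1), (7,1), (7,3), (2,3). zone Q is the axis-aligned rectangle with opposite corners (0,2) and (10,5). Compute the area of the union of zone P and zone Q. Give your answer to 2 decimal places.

By inclusion–exclusion:
Individual areas: |zone P| = 10, |zone Q| = 30.
|zone P∩zone Q|: x∈[2,7], y∈[2,3] → 5·1 = 5.
|zone P ∪ zone Q| = 40 − 5 = 35.00.

35.00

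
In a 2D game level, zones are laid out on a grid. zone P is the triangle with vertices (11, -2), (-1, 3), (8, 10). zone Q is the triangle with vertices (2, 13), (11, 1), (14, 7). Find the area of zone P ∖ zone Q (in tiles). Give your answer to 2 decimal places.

53.89

|zone P| = 64.5, |zone P∩zone Q| = 10.6086.
|zone P ∖ zone Q| = |zone P| − |zone P∩zone Q| = 64.5 − 10.6086 = 53.89.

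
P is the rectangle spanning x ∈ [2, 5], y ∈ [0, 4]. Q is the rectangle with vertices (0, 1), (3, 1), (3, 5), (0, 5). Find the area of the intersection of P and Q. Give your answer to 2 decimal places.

|P∩Q|: x∈[2,3], y∈[1,4] → 1·3 = 3.

3.00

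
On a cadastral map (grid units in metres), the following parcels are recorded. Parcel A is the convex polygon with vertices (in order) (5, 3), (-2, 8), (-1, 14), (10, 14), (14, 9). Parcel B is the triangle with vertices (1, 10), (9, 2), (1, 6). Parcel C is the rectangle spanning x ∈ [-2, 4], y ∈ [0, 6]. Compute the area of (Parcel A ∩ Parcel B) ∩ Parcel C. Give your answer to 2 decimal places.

The region (Parcel A ∩ Parcel B) ∩ Parcel C is the polygon with vertices (1,6), (4,6), (4,4.5).
By the shoelace formula its area is 2.25.

2.25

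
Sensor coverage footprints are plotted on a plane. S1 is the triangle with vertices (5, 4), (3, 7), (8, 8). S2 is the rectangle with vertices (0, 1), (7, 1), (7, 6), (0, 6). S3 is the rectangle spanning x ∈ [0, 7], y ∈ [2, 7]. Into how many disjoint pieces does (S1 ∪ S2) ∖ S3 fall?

2

(S1 ∪ S2) ∖ S3 splits into 2 disjoint pieces (area 2.1667, area 7).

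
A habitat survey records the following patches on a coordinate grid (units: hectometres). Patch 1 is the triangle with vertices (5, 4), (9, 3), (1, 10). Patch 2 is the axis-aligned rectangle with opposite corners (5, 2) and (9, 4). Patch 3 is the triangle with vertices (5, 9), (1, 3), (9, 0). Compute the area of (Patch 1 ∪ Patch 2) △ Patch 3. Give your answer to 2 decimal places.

23.64

|Patch 1 ∪ Patch 2| = 16.5714.
|(Patch 1 ∪ Patch 2) ∩ Patch 3| = 11.467.
|(Patch 1 ∪ Patch 2) △ Patch 3| = 16.5714 + 30 − 22.9341 = 23.64.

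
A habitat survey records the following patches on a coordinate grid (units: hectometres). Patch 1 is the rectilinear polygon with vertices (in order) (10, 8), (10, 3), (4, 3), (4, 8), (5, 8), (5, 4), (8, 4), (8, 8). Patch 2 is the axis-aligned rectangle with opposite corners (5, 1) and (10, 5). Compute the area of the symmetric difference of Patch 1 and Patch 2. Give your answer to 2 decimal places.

|Patch 1| = 18, |Patch 2| = 20, |Patch 1∩Patch 2| = 7.
|Patch 1 △ Patch 2| = |Patch 1| + |Patch 2| − 2·|Patch 1∩Patch 2| = 18 + 20 − 14 = 24.00.

24.00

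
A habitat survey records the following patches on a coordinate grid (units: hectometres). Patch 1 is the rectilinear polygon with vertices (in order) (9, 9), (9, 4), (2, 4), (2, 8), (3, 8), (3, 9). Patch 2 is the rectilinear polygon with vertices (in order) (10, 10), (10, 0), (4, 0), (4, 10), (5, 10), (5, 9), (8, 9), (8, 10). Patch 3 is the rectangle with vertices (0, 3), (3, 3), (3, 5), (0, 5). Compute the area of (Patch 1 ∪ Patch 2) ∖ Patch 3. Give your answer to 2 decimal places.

65.00

|Patch 1 ∪ Patch 2| = 66.
|(Patch 1 ∪ Patch 2) ∩ Patch 3| = 1.
|(Patch 1 ∪ Patch 2) ∖ Patch 3| = 66 − 1 = 65.00.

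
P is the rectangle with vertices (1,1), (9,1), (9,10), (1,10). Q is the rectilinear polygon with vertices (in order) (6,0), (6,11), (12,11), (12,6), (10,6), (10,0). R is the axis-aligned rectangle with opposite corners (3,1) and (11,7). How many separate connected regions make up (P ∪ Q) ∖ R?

(P ∪ Q) ∖ R splits into 2 disjoint pieces (area 52, area 4).

2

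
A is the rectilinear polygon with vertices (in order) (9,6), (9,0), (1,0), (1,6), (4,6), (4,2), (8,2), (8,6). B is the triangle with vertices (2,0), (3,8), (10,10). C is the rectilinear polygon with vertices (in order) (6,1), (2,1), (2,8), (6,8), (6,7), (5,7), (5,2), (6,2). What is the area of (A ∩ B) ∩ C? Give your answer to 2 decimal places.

The region (A ∩ B) ∩ C is the polygon with vertices (4,2.5), (2.8,1), (2.125,1), (2.75,6), (4,6).
By the shoelace formula its area is 6.91.

6.91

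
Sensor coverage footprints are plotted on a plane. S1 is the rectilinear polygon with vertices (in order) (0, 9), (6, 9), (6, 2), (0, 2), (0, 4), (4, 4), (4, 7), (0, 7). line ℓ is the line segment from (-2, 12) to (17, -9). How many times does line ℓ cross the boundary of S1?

4

The segment meets the boundary at (4,5.368), (2.524,7), (6,3.158), (0.714,9).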